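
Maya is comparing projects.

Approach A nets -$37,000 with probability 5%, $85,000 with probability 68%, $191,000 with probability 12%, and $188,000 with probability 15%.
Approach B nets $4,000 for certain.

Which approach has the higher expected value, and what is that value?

Approach A ($107,070)

Approach A = 0.05 × (-37000) + 0.68 × 85000 + 0.12 × 191000 + 0.15 × 188000 = -1850 + 57800 + 22920 + 28200 = 107070
Approach B: 4000 (certain)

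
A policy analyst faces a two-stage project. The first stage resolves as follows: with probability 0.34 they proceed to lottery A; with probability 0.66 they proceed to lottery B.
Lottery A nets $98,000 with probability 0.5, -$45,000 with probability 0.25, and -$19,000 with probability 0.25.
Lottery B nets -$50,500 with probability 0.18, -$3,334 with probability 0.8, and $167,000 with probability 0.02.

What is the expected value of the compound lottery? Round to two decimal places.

EV(A) = 0.5 × 98000 + 0.25 × (-45000) + 0.25 × (-19000) = 49000 − 11250 − 4750 = 33000
EV(B) = 0.18 × (-50500) + 0.8 × (-3334) + 0.02 × 167000 = -9090 − 2667.2 + 3340 = -8417.2
Overall = 0.34 × 33000 + 0.66 × (-8417.2) = 11220 − 5555.352 = 5664.648

$5,664.65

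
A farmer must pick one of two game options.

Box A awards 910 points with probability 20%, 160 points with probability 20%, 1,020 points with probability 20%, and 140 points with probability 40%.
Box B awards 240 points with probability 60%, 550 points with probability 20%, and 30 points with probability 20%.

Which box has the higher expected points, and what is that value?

Box A = 0.2 × 910 + 0.2 × 160 + 0.2 × 1020 + 0.4 × 140 = 182 + 32 + 204 + 56 = 474
Box B = 0.6 × 240 + 0.2 × 550 + 0.2 × 30 = 144 + 110 + 6 = 260

Box A (474 points)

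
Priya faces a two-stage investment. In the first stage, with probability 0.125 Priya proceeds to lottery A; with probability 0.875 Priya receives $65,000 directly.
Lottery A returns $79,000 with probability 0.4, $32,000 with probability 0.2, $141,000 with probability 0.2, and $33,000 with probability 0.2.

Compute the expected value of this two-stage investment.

EV(A) = 0.4 × 79000 + 0.2 × 32000 + 0.2 × 141000 + 0.2 × 33000 = 31600 + 6400 + 28200 + 6600 = 72800
Branch B: 65000 (certain)
Overall = 0.125 × 72800 + 0.875 × 65000 = 9100 + 56875 = 65975

$65,975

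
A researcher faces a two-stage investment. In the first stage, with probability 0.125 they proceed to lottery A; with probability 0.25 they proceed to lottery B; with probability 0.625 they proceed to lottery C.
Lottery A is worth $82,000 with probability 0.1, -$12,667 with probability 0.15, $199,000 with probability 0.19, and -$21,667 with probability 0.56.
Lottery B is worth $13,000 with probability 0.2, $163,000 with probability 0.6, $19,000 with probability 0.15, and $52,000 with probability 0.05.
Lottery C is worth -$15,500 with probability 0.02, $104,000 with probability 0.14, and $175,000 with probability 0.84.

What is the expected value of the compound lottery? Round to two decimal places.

$131,240.80

EV(A) = 0.1 × 82000 + 0.15 × (-12667) + 0.19 × 199000 + 0.56 × (-21667) = 8200 − 1900.05 + 37810 − 12133.52 = 31976.43
EV(B) = 0.2 × 13000 + 0.6 × 163000 + 0.15 × 19000 + 0.05 × 52000 = 2600 + 97800 + 2850 + 2600 = 105850
EV(C) = 0.02 × (-15500) + 0.14 × 104000 + 0.84 × 175000 = -310 + 14560 + 147000 = 161250
Overall = 0.125 × 31976.43 + 0.25 × 105850 + 0.625 × 161250 = 3997.05375 + 26462.5 + 100781.25 = 131240.80375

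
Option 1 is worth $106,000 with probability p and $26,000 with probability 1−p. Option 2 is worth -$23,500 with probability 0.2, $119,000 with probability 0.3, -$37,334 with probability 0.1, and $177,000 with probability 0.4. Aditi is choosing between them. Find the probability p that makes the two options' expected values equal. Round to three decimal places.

EV(Option 2) = 0.2 × (-23500) + 0.3 × 119000 + 0.1 × (-37334) + 0.4 × 177000 = -4700 + 35700 − 3733.4 + 70800 = 98066.6
p·106000 + (1−p)·26000 = 98066.6
80000p + 26000 = 98066.6
p = (98066.6 − 26000) / 80000

p = 0.901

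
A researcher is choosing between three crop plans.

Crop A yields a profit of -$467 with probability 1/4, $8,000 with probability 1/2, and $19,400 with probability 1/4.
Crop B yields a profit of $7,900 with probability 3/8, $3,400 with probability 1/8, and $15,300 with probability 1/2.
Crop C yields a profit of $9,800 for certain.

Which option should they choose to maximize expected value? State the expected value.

Crop B ($11,037.50)

Crop A = 1/4 × (-467) + 1/2 × 8000 + 1/4 × 19400 = -116.75 + 4000 + 4850 = 8733.25
Crop B = 3/8 × 7900 + 1/8 × 3400 + 1/2 × 15300 = 2962.5 + 425 + 7650 = 11037.5
Crop C: 9800 (certain)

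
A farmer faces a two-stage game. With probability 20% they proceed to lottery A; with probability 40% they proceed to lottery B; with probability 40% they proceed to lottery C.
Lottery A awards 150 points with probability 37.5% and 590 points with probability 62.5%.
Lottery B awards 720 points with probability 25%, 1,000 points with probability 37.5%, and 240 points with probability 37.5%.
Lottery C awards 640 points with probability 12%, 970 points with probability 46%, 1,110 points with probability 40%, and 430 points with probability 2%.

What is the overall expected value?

EV(A) = 0.375 × 150 + 0.625 × 590 = 56.25 + 368.75 = 425
EV(B) = 0.25 × 720 + 0.375 × 1000 + 0.375 × 240 = 180 + 375 + 90 = 645
EV(C) = 0.12 × 640 + 0.46 × 970 + 0.4 × 1110 + 0.02 × 430 = 76.8 + 446.2 + 444 + 8.6 = 975.6
Overall = 0.2 × 425 + 0.4 × 645 + 0.4 × 975.6 = 85 + 258 + 390.24 = 733.24

733.24 points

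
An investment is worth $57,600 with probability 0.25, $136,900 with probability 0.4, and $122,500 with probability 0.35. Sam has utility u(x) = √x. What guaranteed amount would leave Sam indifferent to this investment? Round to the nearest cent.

$109,230.25

E[u] = 0.25·√57600 + 0.4·√136900 + 0.35·√122500 = 0.25·240 + 0.4·370 + 0.35·350 = 330.5
CE = (330.5)² = 109230.25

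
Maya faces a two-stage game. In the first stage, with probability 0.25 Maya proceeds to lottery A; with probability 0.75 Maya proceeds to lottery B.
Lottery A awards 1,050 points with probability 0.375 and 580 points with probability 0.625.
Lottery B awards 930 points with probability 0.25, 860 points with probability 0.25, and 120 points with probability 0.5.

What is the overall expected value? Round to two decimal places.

EV(A) = 0.375 × 1050 + 0.625 × 580 = 393.75 + 362.5 = 756.25
EV(B) = 0.25 × 930 + 0.25 × 860 + 0.5 × 120 = 232.5 + 215 + 60 = 507.5
Overall = 0.25 × 756.25 + 0.75 × 507.5 = 189.0625 + 380.625 = 569.6875

569.69 points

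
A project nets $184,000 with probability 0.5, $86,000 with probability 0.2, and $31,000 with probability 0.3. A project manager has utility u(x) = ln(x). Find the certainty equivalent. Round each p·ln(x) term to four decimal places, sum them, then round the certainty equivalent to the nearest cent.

E[u] = 0.5·ln(184000) + 0.2·ln(86000) + 0.3·ln(31000) = 6.0613 + 2.2724 + 3.1025 = 11.4362
CE = e^11.4362 ≈ 92614.41

$92,614.41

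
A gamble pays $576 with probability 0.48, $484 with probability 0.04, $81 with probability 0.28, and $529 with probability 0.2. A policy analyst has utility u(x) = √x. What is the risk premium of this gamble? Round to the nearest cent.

$43.29

E[u] = 0.48·√576 + 0.04·√484 + 0.28·√81 + 0.2·√529 = 0.48·24 + 0.04·22 + 0.28·9 + 0.2·23 = 19.52
CE = (19.52)² = 381.0304
Risk premium = EV − CE = 424.32 − 381.0304 = 43.2896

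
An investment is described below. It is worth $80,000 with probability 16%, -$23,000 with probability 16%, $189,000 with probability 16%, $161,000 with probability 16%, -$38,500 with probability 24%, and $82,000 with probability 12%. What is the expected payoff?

EV = 0.16 × 80000 + 0.16 × (-23000) + 0.16 × 189000 + 0.16 × 161000 + 0.24 × (-38500) + 0.12 × 82000 = 12800 − 3680 + 30240 + 25760 − 9240 + 9840 = 65720

$65,720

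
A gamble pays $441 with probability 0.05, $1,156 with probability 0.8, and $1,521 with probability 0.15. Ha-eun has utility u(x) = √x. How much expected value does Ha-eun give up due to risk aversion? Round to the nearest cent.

$12.19

E[u] = 0.05·√441 + 0.8·√1156 + 0.15·√1521 = 0.05·21 + 0.8·34 + 0.15·39 = 34.1
CE = (34.1)² = 1162.81
Risk premium = EV − CE = 1175 − 1162.81 = 12.19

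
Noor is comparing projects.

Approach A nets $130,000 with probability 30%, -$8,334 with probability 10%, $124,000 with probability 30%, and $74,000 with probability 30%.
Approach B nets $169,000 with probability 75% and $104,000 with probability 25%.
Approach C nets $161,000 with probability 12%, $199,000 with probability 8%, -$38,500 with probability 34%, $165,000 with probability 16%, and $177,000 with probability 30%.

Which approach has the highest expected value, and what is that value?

Approach A = 0.3 × 130000 + 0.1 × (-8334) + 0.3 × 124000 + 0.3 × 74000 = 39000 − 833.4 + 37200 + 22200 = 97566.6
Approach B = 0.75 × 169000 + 0.25 × 104000 = 126750 + 26000 = 152750
Approach C = 0.12 × 161000 + 0.08 × 199000 + 0.34 × (-38500) + 0.16 × 165000 + 0.3 × 177000 = 19320 + 15920 − 13090 + 26400 + 53100 = 101650

Approach B ($152,750)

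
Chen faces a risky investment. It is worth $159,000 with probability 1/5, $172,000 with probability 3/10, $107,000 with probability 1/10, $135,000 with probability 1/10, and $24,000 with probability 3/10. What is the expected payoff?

EV = 1/5 × 159000 + 3/10 × 172000 + 1/10 × 107000 + 1/10 × 135000 + 3/10 × 24000 = 31800 + 51600 + 10700 + 13500 + 7200 = 114800

$114,800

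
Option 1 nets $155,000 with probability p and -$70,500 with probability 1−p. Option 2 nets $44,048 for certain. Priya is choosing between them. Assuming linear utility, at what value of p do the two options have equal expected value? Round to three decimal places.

p·155000 + (1−p)·(-70500) = 44048
225500p − 70500 = 44048
p = (44048 + 70500) / 225500

p = 0.508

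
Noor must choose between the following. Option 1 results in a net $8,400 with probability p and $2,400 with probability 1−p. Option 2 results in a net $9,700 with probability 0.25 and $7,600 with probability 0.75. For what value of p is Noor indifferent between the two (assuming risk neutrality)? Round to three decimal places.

EV(Option 2) = 0.25 × 9700 + 0.75 × 7600 = 2425 + 5700 = 8125
p·8400 + (1−p)·2400 = 8125
6000p + 2400 = 8125
p = (8125 − 2400) / 6000

p = 0.954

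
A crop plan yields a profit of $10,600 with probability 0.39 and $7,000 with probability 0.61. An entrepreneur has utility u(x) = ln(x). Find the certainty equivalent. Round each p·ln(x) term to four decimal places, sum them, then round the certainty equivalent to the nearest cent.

E[u] = 0.39·ln(10600) + 0.61·ln(7000) = 3.6148 + 5.4007 = 9.0155
CE = e^9.0155 ≈ 8229.66

$8,229.66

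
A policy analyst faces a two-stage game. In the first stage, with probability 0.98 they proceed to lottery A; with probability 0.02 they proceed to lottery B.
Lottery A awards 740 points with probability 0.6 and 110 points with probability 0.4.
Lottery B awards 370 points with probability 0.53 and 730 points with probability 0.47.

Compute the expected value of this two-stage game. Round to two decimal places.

EV(A) = 0.6 × 740 + 0.4 × 110 = 444 + 44 = 488
EV(B) = 0.53 × 370 + 0.47 × 730 = 196.1 + 343.1 = 539.2
Overall = 0.98 × 488 + 0.02 × 539.2 = 478.24 + 10.784 = 489.024

489.02 points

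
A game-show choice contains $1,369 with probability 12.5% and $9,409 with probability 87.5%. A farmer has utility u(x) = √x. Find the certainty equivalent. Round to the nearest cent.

$8,010.25

E[u] = 0.125·√1369 + 0.875·√9409 = 0.125·37 + 0.875·97 = 89.5
CE = (89.5)² = 8010.25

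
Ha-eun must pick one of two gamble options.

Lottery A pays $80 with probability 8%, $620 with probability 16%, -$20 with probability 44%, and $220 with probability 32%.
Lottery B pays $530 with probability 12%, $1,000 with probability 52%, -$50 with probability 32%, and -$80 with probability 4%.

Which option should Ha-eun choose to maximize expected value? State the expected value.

Lottery A = 0.08 × 80 + 0.16 × 620 + 0.44 × (-20) + 0.32 × 220 = 6.4 + 99.2 − 8.8 + 70.4 = 167.2
Lottery B = 0.12 × 530 + 0.52 × 1000 + 0.32 × (-50) + 0.04 × (-80) = 63.6 + 520 − 16 − 3.2 = 564.4

Lottery B ($564.40)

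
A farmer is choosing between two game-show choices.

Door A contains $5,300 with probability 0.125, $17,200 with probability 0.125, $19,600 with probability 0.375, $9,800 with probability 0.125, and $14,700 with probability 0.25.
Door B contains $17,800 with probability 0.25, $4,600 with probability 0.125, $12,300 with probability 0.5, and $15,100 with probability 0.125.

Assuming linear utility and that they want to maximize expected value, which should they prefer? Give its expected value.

Door A = 0.125 × 5300 + 0.125 × 17200 + 0.375 × 19600 + 0.125 × 9800 + 0.25 × 14700 = 662.5 + 2150 + 7350 + 1225 + 3675 = 15062.5
Door B = 0.25 × 17800 + 0.125 × 4600 + 0.5 × 12300 + 0.125 × 15100 = 4450 + 575 + 6150 + 1887.5 = 13062.5

Door A ($15,062.50)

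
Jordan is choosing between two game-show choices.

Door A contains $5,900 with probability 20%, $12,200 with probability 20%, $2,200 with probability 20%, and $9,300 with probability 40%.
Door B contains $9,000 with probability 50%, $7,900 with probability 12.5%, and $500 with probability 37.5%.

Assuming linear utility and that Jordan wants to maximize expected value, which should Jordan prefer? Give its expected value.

Door A = 0.2 × 5900 + 0.2 × 12200 + 0.2 × 2200 + 0.4 × 9300 = 1180 + 2440 + 440 + 3720 = 7780
Door B = 0.5 × 9000 + 0.125 × 7900 + 0.375 × 500 = 4500 + 987.5 + 187.5 = 5675

Door A ($7,780)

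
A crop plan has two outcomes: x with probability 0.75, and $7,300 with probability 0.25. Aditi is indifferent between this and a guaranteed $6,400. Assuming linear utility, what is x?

0.75·x + 0.25·7300 = 6400
0.75·x = 6400 − 1825 = 4575
x = 4575 / 0.75 = 6100

x = $6,100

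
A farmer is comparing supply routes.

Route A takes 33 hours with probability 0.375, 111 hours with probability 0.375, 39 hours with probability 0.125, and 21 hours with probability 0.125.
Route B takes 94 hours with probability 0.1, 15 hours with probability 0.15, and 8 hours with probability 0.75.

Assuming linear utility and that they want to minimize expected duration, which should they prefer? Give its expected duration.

Route A = 0.375 × 33 + 0.375 × 111 + 0.125 × 39 + 0.125 × 21 = 12.375 + 41.625 + 4.875 + 2.625 = 61.5
Route B = 0.1 × 94 + 0.15 × 15 + 0.75 × 8 = 9.4 + 2.25 + 6 = 17.65

Route B (17.65 hours)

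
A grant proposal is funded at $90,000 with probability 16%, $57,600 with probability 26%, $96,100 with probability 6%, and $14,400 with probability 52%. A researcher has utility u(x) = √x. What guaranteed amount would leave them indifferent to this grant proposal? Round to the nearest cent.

$36,633.96

E[u] = 0.16·√90000 + 0.26·√57600 + 0.06·√96100 + 0.52·√14400 = 0.16·300 + 0.26·240 + 0.06·310 + 0.52·120 = 191.4
CE = (191.4)² = 36633.96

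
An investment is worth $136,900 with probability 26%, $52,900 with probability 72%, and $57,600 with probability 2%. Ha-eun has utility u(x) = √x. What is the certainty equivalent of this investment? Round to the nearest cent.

$71,075.56

E[u] = 0.26·√136900 + 0.72·√52900 + 0.02·√57600 = 0.26·370 + 0.72·230 + 0.02·240 = 266.6
CE = (266.6)² = 71075.56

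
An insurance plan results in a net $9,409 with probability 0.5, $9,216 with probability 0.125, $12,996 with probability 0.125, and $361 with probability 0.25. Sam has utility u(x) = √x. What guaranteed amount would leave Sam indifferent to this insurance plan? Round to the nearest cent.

$6,320.25

E[u] = 0.5·√9409 + 0.125·√9216 + 0.125·√12996 + 0.25·√361 = 0.5·97 + 0.125·96 + 0.125·114 + 0.25·19 = 79.5
CE = (79.5)² = 6320.25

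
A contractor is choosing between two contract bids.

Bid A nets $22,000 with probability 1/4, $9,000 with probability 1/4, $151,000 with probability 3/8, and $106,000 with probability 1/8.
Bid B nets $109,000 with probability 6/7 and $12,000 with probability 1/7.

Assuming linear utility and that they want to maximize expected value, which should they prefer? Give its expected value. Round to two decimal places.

Bid A = 1/4 × 22000 + 1/4 × 9000 + 3/8 × 151000 + 1/8 × 106000 = 5500 + 2250 + 56625 + 13250 = 77625
Bid B = 6/7 × 109000 + 1/7 × 12000 = 93428.5714 + 1714.2857 = 95142.8571

Bid B ($95,142.86)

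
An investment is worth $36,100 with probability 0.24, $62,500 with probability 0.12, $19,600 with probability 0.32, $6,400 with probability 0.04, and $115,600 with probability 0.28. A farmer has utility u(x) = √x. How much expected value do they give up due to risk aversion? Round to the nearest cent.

E[u] = 0.24·√36100 + 0.12·√62500 + 0.32·√19600 + 0.04·√6400 + 0.28·√115600 = 0.24·190 + 0.12·250 + 0.32·140 + 0.04·80 + 0.28·340 = 218.8
CE = (218.8)² = 47873.44
Risk premium = EV − CE = 55060 − 47873.44 = 7186.56

$7,186.56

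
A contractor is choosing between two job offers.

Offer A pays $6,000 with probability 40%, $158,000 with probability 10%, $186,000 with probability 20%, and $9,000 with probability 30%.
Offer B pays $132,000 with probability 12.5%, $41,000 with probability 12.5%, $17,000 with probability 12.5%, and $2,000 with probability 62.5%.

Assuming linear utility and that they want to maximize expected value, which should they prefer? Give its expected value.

Offer A = 0.4 × 6000 + 0.1 × 158000 + 0.2 × 186000 + 0.3 × 9000 = 2400 + 15800 + 37200 + 2700 = 58100
Offer B = 0.125 × 132000 + 0.125 × 41000 + 0.125 × 17000 + 0.625 × 2000 = 16500 + 5125 + 2125 + 1250 = 25000

Offer A ($58,100)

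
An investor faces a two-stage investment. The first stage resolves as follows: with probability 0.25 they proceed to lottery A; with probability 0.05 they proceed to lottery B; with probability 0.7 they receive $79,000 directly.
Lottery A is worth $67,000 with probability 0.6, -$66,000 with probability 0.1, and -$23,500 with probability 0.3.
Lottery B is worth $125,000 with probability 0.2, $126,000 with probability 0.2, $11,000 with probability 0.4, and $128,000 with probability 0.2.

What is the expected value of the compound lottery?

EV(A) = 0.6 × 67000 + 0.1 × (-66000) + 0.3 × (-23500) = 40200 − 6600 − 7050 = 26550
EV(B) = 0.2 × 125000 + 0.2 × 126000 + 0.4 × 11000 + 0.2 × 128000 = 25000 + 25200 + 4400 + 25600 = 80200
Branch C: 79000 (certain)
Overall = 0.25 × 26550 + 0.05 × 80200 + 0.7 × 79000 = 6637.5 + 4010 + 55300 = 65947.5

$65,947.50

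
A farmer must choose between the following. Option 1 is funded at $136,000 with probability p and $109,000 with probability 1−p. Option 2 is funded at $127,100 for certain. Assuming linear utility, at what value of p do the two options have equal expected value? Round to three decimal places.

p = 0.670

p·136000 + (1−p)·109000 = 127100
27000p + 109000 = 127100
p = (127100 − 109000) / 27000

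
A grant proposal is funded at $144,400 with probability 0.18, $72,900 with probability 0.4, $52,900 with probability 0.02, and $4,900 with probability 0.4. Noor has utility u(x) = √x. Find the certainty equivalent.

E[u] = 0.18·√144400 + 0.4·√72900 + 0.02·√52900 + 0.4·√4900 = 0.18·380 + 0.4·270 + 0.02·230 + 0.4·70 = 209
CE = (209)² = 43681

$43,681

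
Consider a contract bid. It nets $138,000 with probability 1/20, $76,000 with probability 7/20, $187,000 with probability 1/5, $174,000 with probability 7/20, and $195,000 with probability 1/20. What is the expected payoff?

$141,550

EV = 1/20 × 138000 + 7/20 × 76000 + 1/5 × 187000 + 7/20 × 174000 + 1/20 × 195000 = 6900 + 26600 + 37400 + 60900 + 9750 = 141550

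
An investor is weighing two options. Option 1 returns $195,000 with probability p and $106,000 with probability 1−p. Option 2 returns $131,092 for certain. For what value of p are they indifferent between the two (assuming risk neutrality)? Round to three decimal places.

p = 0.282

p·195000 + (1−p)·106000 = 131092
89000p + 106000 = 131092
p = (131092 − 106000) / 89000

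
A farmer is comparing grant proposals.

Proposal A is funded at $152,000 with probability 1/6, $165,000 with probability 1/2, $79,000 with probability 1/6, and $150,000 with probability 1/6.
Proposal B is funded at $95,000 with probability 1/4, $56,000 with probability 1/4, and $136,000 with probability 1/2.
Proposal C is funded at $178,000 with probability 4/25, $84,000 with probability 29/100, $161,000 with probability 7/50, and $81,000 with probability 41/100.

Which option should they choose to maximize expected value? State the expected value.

Proposal A ($146,000)

Proposal A = 1/6 × 152000 + 1/2 × 165000 + 1/6 × 79000 + 1/6 × 150000 = 25333.3333 + 82500 + 13166.6667 + 25000 = 146000
Proposal B = 1/4 × 95000 + 1/4 × 56000 + 1/2 × 136000 = 23750 + 14000 + 68000 = 105750
Proposal C = 4/25 × 178000 + 29/100 × 84000 + 7/50 × 161000 + 41/100 × 81000 = 28480 + 24360 + 22540 + 33210 = 108590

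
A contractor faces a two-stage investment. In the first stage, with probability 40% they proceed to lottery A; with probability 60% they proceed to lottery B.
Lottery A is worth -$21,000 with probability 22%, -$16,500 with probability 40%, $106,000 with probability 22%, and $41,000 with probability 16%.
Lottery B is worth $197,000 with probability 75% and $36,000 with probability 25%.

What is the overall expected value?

EV(A) = 0.22 × (-21000) + 0.4 × (-16500) + 0.22 × 106000 + 0.16 × 41000 = -4620 − 6600 + 23320 + 6560 = 18660
EV(B) = 0.75 × 197000 + 0.25 × 36000 = 147750 + 9000 = 156750
Overall = 0.4 × 18660 + 0.6 × 156750 = 7464 + 94050 = 101514

$101,514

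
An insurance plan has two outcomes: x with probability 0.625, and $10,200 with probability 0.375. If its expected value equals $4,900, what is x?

0.625·x + 0.375·10200 = 4900
0.625·x = 4900 − 3825 = 1075
x = 1075 / 0.625 = 1720

x = $1,720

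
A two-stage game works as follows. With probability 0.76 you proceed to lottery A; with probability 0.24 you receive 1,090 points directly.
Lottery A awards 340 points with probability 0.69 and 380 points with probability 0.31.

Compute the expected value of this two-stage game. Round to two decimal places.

529.42 points

EV(A) = 0.69 × 340 + 0.31 × 380 = 234.6 + 117.8 = 352.4
Branch B: 1090 (certain)
Overall = 0.76 × 352.4 + 0.24 × 1090 = 267.824 + 261.6 = 529.424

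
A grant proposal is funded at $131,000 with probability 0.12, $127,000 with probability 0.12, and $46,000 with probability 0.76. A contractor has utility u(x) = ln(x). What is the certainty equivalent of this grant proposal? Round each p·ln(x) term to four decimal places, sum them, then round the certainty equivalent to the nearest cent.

$58,917.89

E[u] = 0.12·ln(131000) + 0.12·ln(127000) + 0.76·ln(46000) = 1.4140 + 1.4102 + 8.1597 = 10.9839
CE = e^10.9839 ≈ 58917.89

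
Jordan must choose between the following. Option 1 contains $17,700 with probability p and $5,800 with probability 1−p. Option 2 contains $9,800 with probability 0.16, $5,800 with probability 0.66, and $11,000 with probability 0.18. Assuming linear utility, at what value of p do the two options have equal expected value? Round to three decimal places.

p = 0.132

EV(Option 2) = 0.16 × 9800 + 0.66 × 5800 + 0.18 × 11000 = 1568 + 3828 + 1980 = 7376
p·17700 + (1−p)·5800 = 7376
11900p + 5800 = 7376
p = (7376 − 5800) / 11900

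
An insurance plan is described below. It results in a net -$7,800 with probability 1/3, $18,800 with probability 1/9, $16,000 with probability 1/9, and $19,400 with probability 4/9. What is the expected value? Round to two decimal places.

EV = 1/3 × (-7800) + 1/9 × 18800 + 1/9 × 16000 + 4/9 × 19400 = -2600 + 2088.8889 + 1777.7778 + 8622.2222 = 9888.8889

$9,888.89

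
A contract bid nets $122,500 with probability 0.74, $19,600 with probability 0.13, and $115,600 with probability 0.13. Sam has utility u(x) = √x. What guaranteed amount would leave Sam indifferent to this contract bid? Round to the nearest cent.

$103,297.96

E[u] = 0.74·√122500 + 0.13·√19600 + 0.13·√115600 = 0.74·350 + 0.13·140 + 0.13·340 = 321.4
CE = (321.4)² = 103297.96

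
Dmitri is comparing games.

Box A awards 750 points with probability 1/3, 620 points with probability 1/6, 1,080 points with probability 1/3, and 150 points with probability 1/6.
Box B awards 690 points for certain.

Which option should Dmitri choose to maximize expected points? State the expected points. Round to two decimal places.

Box A (738.33 points)

Box A = 1/3 × 750 + 1/6 × 620 + 1/3 × 1080 + 1/6 × 150 = 250 + 103.3333 + 360 + 25 = 738.3333
Box B: 690 (certain)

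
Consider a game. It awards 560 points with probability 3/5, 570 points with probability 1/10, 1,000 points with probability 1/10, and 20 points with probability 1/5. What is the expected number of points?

EV = 3/5 × 560 + 1/10 × 570 + 1/10 × 1000 + 1/5 × 20 = 336 + 57 + 100 + 4 = 497

497 points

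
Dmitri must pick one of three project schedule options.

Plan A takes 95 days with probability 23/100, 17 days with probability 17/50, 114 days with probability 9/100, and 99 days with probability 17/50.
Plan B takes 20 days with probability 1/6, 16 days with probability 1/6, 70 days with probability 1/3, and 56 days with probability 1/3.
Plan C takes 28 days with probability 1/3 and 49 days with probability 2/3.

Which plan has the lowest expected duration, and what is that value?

Plan A = 23/100 × 95 + 17/50 × 17 + 9/100 × 114 + 17/50 × 99 = 21.85 + 5.78 + 10.26 + 33.66 = 71.55
Plan B = 1/6 × 20 + 1/6 × 16 + 1/3 × 70 + 1/3 × 56 = 3.3333 + 2.6667 + 23.3333 + 18.6667 = 48
Plan C = 1/3 × 28 + 2/3 × 49 = 9.3333 + 32.6667 = 42

Plan C (42 days)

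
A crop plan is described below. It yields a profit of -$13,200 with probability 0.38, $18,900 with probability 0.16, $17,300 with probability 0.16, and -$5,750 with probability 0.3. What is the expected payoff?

EV = 0.38 × (-13200) + 0.16 × 18900 + 0.16 × 17300 + 0.3 × (-5750) = -5016 + 3024 + 2768 − 1725 = -949

-$949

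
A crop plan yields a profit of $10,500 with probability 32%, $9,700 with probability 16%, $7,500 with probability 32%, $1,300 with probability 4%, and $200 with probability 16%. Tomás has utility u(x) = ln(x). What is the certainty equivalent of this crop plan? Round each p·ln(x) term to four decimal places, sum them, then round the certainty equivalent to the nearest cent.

$4,543.71

E[u] = 0.32·ln(10500) + 0.16·ln(9700) + 0.32·ln(7500) + 0.04·ln(1300) + 0.16·ln(200) = 2.9629 + 1.4688 + 2.8553 + 0.2868 + 0.8477 = 8.4215
CE = e^8.4215 ≈ 4543.71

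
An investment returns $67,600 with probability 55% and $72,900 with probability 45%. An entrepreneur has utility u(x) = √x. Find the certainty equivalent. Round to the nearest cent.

E[u] = 0.55·√67600 + 0.45·√72900 = 0.55·260 + 0.45·270 = 264.5
CE = (264.5)² = 69960.25

$69,960.25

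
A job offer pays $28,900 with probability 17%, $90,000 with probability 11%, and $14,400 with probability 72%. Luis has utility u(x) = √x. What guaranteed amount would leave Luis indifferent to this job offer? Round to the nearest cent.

$21,992.89

E[u] = 0.17·√28900 + 0.11·√90000 + 0.72·√14400 = 0.17·170 + 0.11·300 + 0.72·120 = 148.3
CE = (148.3)² = 21992.89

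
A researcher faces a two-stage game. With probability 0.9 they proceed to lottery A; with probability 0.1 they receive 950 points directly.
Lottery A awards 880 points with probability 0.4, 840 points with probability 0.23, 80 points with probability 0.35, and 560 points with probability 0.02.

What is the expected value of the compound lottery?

620.96 points

EV(A) = 0.4 × 880 + 0.23 × 840 + 0.35 × 80 + 0.02 × 560 = 352 + 193.2 + 28 + 11.2 = 584.4
Branch B: 950 (certain)
Overall = 0.9 × 584.4 + 0.1 × 950 = 525.96 + 95 = 620.96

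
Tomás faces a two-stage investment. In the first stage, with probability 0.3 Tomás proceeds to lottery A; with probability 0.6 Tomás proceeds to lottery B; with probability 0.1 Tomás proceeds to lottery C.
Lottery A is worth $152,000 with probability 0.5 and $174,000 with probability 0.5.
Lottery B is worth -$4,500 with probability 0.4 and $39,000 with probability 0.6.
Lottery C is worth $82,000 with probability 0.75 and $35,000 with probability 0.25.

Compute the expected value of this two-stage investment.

$68,885

EV(A) = 0.5 × 152000 + 0.5 × 174000 = 76000 + 87000 = 163000
EV(B) = 0.4 × (-4500) + 0.6 × 39000 = -1800 + 23400 = 21600
EV(C) = 0.75 × 82000 + 0.25 × 35000 = 61500 + 8750 = 70250
Overall = 0.3 × 163000 + 0.6 × 21600 + 0.1 × 70250 = 48900 + 12960 + 7025 = 68885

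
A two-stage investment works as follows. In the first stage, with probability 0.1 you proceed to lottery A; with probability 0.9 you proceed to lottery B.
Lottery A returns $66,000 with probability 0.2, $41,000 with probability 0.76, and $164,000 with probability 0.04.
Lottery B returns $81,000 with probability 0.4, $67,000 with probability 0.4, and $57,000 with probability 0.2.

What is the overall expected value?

$68,632

EV(A) = 0.2 × 66000 + 0.76 × 41000 + 0.04 × 164000 = 13200 + 31160 + 6560 = 50920
EV(B) = 0.4 × 81000 + 0.4 × 67000 + 0.2 × 57000 = 32400 + 26800 + 11400 = 70600
Overall = 0.1 × 50920 + 0.9 × 70600 = 5092 + 63540 = 68632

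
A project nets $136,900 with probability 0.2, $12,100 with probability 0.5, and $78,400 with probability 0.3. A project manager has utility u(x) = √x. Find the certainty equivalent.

E[u] = 0.2·√136900 + 0.5·√12100 + 0.3·√78400 = 0.2·370 + 0.5·110 + 0.3·280 = 213
CE = (213)² = 45369

$45,369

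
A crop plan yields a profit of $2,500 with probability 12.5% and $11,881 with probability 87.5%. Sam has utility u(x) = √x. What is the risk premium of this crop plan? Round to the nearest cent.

E[u] = 0.125·√2500 + 0.875·√11881 = 0.125·50 + 0.875·109 = 101.625
CE = (101.625)² = 10327.640625
Risk premium = EV − CE = 10708.375 − 10327.640625 = 380.734375

$380.73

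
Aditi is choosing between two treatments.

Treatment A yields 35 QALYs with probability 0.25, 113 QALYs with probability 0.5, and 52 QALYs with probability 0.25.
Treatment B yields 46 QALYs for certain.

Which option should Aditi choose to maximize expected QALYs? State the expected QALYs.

Treatment A = 0.25 × 35 + 0.5 × 113 + 0.25 × 52 = 8.75 + 56.5 + 13 = 78.25
Treatment B: 46 (certain)

Treatment A (78.25 QALYs)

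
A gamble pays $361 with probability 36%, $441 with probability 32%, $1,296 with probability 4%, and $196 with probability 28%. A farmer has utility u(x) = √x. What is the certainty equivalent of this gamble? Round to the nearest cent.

$357.97

E[u] = 0.36·√361 + 0.32·√441 + 0.04·√1296 + 0.28·√196 = 0.36·19 + 0.32·21 + 0.04·36 + 0.28·14 = 18.92
CE = (18.92)² = 357.9664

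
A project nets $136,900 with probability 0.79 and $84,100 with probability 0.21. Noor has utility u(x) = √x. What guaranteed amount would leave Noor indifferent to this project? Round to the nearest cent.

E[u] = 0.79·√136900 + 0.21·√84100 = 0.79·370 + 0.21·290 = 353.2
CE = (353.2)² = 124750.24

$124,750.24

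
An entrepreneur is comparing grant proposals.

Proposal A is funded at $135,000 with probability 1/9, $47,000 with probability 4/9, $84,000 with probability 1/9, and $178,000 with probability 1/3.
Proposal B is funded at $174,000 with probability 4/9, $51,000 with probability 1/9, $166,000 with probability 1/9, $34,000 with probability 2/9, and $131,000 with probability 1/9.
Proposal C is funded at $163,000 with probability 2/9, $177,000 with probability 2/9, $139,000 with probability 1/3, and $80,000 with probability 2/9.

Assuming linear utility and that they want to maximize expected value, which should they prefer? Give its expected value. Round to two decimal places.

Proposal A = 1/9 × 135000 + 4/9 × 47000 + 1/9 × 84000 + 1/3 × 178000 = 15000 + 20888.8889 + 9333.3333 + 59333.3333 = 104555.5556
Proposal B = 4/9 × 174000 + 1/9 × 51000 + 1/9 × 166000 + 2/9 × 34000 + 1/9 × 131000 = 77333.3333 + 5666.6667 + 18444.4444 + 7555.5556 + 14555.5556 = 123555.5556
Proposal C = 2/9 × 163000 + 2/9 × 177000 + 1/3 × 139000 + 2/9 × 80000 = 36222.2222 + 39333.3333 + 46333.3333 + 17777.7778 = 139666.6667

Proposal C ($139,666.67)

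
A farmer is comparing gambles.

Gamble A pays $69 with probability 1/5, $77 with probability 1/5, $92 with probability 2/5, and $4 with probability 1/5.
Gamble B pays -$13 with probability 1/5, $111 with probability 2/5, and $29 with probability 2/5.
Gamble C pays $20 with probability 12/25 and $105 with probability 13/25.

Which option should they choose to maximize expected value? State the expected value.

Gamble A ($66.80)

Gamble A = 1/5 × 69 + 1/5 × 77 + 2/5 × 92 + 1/5 × 4 = 13.8 + 15.4 + 36.8 + 0.8 = 66.8
Gamble B = 1/5 × (-13) + 2/5 × 111 + 2/5 × 29 = -2.6 + 44.4 + 11.6 = 53.4
Gamble C = 12/25 × 20 + 13/25 × 105 = 9.6 + 54.6 = 64.2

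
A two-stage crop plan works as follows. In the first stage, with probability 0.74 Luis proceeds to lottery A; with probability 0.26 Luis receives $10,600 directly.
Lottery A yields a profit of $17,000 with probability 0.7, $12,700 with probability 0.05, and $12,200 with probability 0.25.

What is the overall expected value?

$14,288.90

EV(A) = 0.7 × 17000 + 0.05 × 12700 + 0.25 × 12200 = 11900 + 635 + 3050 = 15585
Branch B: 10600 (certain)
Overall = 0.74 × 15585 + 0.26 × 10600 = 11532.9 + 2756 = 14288.9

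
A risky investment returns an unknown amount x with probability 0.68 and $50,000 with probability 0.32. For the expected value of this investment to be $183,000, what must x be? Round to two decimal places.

0.68·x + 0.32·50000 = 183000
0.68·x = 183000 − 16000 = 167000
x = 167000 / 0.68 = 245588.2353

x = $245,588.24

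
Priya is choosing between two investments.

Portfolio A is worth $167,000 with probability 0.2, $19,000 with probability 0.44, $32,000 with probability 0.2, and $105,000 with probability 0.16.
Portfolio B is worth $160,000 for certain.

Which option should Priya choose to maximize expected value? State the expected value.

Portfolio B ($160,000)

Portfolio A = 0.2 × 167000 + 0.44 × 19000 + 0.2 × 32000 + 0.16 × 105000 = 33400 + 8360 + 6400 + 16800 = 64960
Portfolio B: 160000 (certain)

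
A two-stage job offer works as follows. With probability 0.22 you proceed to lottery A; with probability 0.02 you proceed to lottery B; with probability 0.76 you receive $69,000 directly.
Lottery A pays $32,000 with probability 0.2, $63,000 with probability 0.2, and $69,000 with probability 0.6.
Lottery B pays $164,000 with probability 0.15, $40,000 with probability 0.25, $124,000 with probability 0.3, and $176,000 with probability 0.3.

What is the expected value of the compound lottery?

$68,220

EV(A) = 0.2 × 32000 + 0.2 × 63000 + 0.6 × 69000 = 6400 + 12600 + 41400 = 60400
EV(B) = 0.15 × 164000 + 0.25 × 40000 + 0.3 × 124000 + 0.3 × 176000 = 24600 + 10000 + 37200 + 52800 = 124600
Branch C: 69000 (certain)
Overall = 0.22 × 60400 + 0.02 × 124600 + 0.76 × 69000 = 13288 + 2492 + 52440 = 68220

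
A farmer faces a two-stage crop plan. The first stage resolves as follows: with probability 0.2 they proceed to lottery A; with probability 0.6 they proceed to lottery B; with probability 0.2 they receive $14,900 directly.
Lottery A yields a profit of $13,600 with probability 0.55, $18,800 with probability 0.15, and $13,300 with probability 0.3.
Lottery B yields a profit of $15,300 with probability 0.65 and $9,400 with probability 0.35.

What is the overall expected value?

EV(A) = 0.55 × 13600 + 0.15 × 18800 + 0.3 × 13300 = 7480 + 2820 + 3990 = 14290
EV(B) = 0.65 × 15300 + 0.35 × 9400 = 9945 + 3290 = 13235
Branch C: 14900 (certain)
Overall = 0.2 × 14290 + 0.6 × 13235 + 0.2 × 14900 = 2858 + 7941 + 2980 = 13779

$13,779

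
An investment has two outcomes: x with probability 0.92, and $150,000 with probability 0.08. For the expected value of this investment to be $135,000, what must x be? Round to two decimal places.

0.92·x + 0.08·150000 = 135000
0.92·x = 135000 − 12000 = 123000
x = 123000 / 0.92 = 133695.6522

x = $133,695.65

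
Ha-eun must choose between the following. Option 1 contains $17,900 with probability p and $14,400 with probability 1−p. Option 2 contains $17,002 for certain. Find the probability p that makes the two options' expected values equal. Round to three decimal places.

p = 0.743

p·17900 + (1−p)·14400 = 17002
3500p + 14400 = 17002
p = (17002 − 14400) / 3500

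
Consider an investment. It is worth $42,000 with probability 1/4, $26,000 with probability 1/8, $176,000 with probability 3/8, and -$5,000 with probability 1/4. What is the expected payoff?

$78,500

EV = 1/4 × 42000 + 1/8 × 26000 + 3/8 × 176000 + 1/4 × (-5000) = 10500 + 3250 + 66000 − 1250 = 78500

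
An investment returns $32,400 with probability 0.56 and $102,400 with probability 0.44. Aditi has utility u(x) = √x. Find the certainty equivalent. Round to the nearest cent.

$58,370.56

E[u] = 0.56·√32400 + 0.44·√102400 = 0.56·180 + 0.44·320 = 241.6
CE = (241.6)² = 58370.56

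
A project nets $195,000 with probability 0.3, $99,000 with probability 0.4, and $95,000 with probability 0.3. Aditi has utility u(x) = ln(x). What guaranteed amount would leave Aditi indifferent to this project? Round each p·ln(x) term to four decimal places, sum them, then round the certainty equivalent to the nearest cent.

$119,838.47

E[u] = 0.3·ln(195000) + 0.4·ln(99000) + 0.3·ln(95000) = 3.6542 + 4.6012 + 3.4385 = 11.6939
CE = e^11.6939 ≈ 119838.47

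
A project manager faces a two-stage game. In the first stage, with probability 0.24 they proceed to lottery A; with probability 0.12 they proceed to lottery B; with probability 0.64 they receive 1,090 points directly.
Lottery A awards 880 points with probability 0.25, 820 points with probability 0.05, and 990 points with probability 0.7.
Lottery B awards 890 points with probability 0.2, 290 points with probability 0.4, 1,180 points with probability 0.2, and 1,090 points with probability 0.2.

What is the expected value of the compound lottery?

1016.32 points

EV(A) = 0.25 × 880 + 0.05 × 820 + 0.7 × 990 = 220 + 41 + 693 = 954
EV(B) = 0.2 × 890 + 0.4 × 290 + 0.2 × 1180 + 0.2 × 1090 = 178 + 116 + 236 + 218 = 748
Branch C: 1090 (certain)
Overall = 0.24 × 954 + 0.12 × 748 + 0.64 × 1090 = 228.96 + 89.76 + 697.6 = 1016.32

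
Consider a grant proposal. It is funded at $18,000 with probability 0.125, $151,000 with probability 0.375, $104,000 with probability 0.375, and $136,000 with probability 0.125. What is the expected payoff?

EV = 0.125 × 18000 + 0.375 × 151000 + 0.375 × 104000 + 0.125 × 136000 = 2250 + 56625 + 39000 + 17000 = 114875

$114,875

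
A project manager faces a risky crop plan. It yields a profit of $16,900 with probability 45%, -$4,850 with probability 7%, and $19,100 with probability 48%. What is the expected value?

EV = 0.45 × 16900 + 0.07 × (-4850) + 0.48 × 19100 = 7605 − 339.5 + 9168 = 16433.5

$16,433.50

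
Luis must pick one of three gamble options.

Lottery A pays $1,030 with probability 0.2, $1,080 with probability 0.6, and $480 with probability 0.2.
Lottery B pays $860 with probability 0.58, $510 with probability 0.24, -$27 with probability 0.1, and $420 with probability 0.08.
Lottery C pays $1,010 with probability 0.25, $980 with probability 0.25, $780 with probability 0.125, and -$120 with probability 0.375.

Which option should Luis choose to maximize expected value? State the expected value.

Lottery A ($950)

Lottery A = 0.2 × 1030 + 0.6 × 1080 + 0.2 × 480 = 206 + 648 + 96 = 950
Lottery B = 0.58 × 860 + 0.24 × 510 + 0.1 × (-27) + 0.08 × 420 = 498.8 + 122.4 − 2.7 + 33.6 = 652.1
Lottery C = 0.25 × 1010 + 0.25 × 980 + 0.125 × 780 + 0.375 × (-120) = 252.5 + 245 + 97.5 − 45 = 550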